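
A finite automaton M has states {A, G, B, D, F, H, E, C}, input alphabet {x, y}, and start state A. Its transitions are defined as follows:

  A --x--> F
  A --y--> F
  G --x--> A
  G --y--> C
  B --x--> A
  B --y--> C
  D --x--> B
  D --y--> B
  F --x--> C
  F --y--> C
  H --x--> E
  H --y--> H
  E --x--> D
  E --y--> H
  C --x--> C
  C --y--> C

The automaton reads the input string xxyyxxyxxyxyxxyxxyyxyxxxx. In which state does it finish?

C

A → F → C → C → C → C → C → C → C → C → C → C → C → C → C → C → C → C → C → C → C → C → C → C → C → C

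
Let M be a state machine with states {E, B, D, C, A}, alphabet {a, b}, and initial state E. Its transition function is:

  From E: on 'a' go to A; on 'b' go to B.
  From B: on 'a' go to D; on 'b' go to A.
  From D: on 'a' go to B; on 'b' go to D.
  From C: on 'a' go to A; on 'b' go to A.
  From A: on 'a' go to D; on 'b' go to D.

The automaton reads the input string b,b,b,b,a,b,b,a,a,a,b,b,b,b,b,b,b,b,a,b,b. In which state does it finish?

D

Trace: E -b-> B -b-> A -b-> D -b-> D -a-> B -b-> A -b-> D -a-> B -a-> D -a-> B -b-> A -b-> D -b-> D -b-> D -b-> D -b-> D -b-> D -b-> D -a-> B -b-> A -b-> D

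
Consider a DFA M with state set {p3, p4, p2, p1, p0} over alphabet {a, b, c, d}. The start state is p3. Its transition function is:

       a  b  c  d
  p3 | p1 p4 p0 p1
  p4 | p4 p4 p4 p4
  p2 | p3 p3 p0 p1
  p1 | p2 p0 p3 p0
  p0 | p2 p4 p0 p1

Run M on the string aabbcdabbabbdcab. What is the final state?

start at p3
read 'a': p3 → p1
read 'a': p1 → p2
read 'b': p2 → p3
read 'b': p3 → p4
read 'c': p4 → p4
read 'd': p4 → p4
read 'a': p4 → p4
read 'b': p4 → p4
read 'b': p4 → p4
read 'a': p4 → p4
read 'b': p4 → p4
read 'b': p4 → p4
read 'd': p4 → p4
read 'c': p4 → p4
read 'a': p4 → p4
read 'b': p4 → p4

p4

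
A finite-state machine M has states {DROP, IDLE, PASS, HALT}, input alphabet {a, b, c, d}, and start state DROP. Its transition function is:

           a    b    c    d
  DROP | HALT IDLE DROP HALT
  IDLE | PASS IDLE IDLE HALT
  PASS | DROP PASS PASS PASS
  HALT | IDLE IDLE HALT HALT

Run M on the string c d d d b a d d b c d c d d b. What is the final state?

DROP → DROP → HALT → HALT → HALT → IDLE → PASS → PASS → PASS → PASS → PASS → PASS → PASS → PASS → PASS → PASS

PASS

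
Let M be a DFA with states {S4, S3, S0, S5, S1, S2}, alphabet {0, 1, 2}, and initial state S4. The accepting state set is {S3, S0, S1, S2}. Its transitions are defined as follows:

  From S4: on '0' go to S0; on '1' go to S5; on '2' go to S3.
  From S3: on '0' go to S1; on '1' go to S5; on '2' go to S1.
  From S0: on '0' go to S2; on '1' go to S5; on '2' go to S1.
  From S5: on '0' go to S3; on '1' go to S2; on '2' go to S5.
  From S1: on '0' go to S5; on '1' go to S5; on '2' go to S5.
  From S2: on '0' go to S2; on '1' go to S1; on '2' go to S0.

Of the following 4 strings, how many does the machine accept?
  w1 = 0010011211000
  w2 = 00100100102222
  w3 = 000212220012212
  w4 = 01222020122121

3

w1: Trace: S4 -0-> S0 -0-> S2 -1-> S1 -0-> S5 -0-> S3 -1-> S5 -1-> S2 -2-> S0 -1-> S5 -1-> S2 -0-> S2 -0-> S2 -0-> S2  → end S2, accepted
w2: Trace: S4 -0-> S0 -0-> S2 -1-> S1 -0-> S5 -0-> S3 -1-> S5 -0-> S3 -0-> S1 -1-> S5 -0-> S3 -2-> S1 -2-> S5 -2-> S5 -2-> S5  → end S5, rejected
w3: Trace: S4 -0-> S0 -0-> S2 -0-> S2 -2-> S0 -1-> S5 -2-> S5 -2-> S5 -2-> S5 -0-> S3 -0-> S1 -1-> S5 -2-> S5 -2-> S5 -1-> S2 -2-> S0  → end S0, accepted
w4: Trace: S4 -0-> S0 -1-> S5 -2-> S5 -2-> S5 -2-> S5 -0-> S3 -2-> S1 -0-> S5 -1-> S2 -2-> S0 -2-> S1 -1-> S5 -2-> S5 -1-> S2  → end S2, accepted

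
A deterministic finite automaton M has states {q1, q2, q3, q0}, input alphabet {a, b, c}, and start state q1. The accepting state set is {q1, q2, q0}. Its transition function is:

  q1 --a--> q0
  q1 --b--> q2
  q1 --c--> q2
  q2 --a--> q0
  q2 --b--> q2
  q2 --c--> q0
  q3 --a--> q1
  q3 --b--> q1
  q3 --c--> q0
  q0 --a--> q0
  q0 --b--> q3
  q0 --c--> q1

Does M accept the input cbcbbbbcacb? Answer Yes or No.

Trace: q1 -c-> q2 -b-> q2 -c-> q0 -b-> q3 -b-> q1 -b-> q2 -b-> q2 -c-> q0 -a-> q0 -c-> q1 -b-> q2
End state q2 is accepting.

Yes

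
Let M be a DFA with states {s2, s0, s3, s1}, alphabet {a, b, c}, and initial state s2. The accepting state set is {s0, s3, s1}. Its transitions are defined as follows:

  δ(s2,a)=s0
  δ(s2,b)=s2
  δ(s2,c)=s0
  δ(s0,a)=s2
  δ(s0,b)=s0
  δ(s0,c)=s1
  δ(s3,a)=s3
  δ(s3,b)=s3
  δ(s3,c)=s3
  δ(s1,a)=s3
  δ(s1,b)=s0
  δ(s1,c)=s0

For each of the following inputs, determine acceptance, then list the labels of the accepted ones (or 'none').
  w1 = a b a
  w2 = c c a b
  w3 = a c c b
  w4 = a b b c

w1:
  start at s2
  read 'a': s2 → s0
  read 'b': s0 → s0
  read 'a': s0 → s2
  end s2, rejected
w2:
  start at s2
  read 'c': s2 → s0
  read 'c': s0 → s1
  read 'a': s1 → s3
  read 'b': s3 → s3
  end s3, accepted
w3:
  start at s2
  read 'a': s2 → s0
  read 'c': s0 → s1
  read 'c': s1 → s0
  read 'b': s0 → s0
  end s0, accepted
w4:
  start at s2
  read 'a': s2 → s0
  read 'b': s0 → s0
  read 'b': s0 → s0
  read 'c': s0 → s1
  end s1, accepted

w2, w3, w4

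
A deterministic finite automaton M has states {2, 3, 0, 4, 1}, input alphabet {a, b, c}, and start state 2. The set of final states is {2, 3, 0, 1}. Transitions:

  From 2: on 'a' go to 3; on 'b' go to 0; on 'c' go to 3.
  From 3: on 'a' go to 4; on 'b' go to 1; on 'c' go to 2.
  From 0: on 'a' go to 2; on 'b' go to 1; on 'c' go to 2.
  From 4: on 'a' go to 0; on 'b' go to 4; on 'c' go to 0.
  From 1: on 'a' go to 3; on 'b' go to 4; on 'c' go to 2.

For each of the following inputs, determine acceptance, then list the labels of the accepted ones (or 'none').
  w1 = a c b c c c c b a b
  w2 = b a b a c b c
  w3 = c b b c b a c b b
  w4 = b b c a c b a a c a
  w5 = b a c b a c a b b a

w1, w2, w3, w4, w5

w1: 2 → 3 → 2 → 0 → 2 → 3 → 2 → 3 → 1 → 3 → 1  → end 1, accepted
w2: 2 → 0 → 2 → 0 → 2 → 3 → 1 → 2  → end 2, accepted
w3: 2 → 3 → 1 → 4 → 0 → 1 → 3 → 2 → 0 → 1  → end 1, accepted
w4: 2 → 0 → 1 → 2 → 3 → 2 → 0 → 2 → 3 → 2 → 3  → end 3, accepted
w5: 2 → 0 → 2 → 3 → 1 → 3 → 2 → 3 → 1 → 4 → 0  → end 0, accepted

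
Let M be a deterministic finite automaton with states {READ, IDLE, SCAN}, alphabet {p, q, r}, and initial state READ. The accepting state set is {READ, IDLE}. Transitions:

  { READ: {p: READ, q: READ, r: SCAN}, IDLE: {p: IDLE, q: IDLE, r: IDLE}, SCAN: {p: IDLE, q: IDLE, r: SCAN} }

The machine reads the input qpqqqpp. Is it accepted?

Yes

start at READ
read 'q': READ → READ
read 'p': READ → READ
read 'q': READ → READ
read 'q': READ → READ
read 'q': READ → READ
read 'p': READ → READ
read 'p': READ → READ
End state READ is accepting.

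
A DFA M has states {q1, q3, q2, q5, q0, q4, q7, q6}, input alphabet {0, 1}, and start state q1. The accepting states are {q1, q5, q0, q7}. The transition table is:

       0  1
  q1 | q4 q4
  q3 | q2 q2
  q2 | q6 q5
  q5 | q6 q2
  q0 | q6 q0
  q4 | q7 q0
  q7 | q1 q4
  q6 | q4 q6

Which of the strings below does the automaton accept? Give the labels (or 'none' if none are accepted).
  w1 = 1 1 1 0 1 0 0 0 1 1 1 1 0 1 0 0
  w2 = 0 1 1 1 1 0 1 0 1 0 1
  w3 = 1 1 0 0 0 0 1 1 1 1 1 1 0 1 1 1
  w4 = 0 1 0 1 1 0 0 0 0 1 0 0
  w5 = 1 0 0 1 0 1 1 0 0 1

w1, w5

w1: q1 → q4 → q0 → q0 → q6 → q6 → q4 → q7 → q1 → q4 → q0 → q0 → q0 → q6 → q6 → q4 → q7  → end q7, accepted
w2: q1 → q4 → q0 → q0 → q0 → q0 → q6 → q6 → q4 → q0 → q6 → q6  → end q6, rejected
w3: q1 → q4 → q0 → q6 → q4 → q7 → q1 → q4 → q0 → q0 → q0 → q0 → q0 → q6 → q6 → q6 → q6  → end q6, rejected
w4: q1 → q4 → q0 → q6 → q6 → q6 → q4 → q7 → q1 → q4 → q0 → q6 → q4  → end q4, rejected
w5: q1 → q4 → q7 → q1 → q4 → q7 → q4 → q0 → q6 → q4 → q0  → end q0, accepted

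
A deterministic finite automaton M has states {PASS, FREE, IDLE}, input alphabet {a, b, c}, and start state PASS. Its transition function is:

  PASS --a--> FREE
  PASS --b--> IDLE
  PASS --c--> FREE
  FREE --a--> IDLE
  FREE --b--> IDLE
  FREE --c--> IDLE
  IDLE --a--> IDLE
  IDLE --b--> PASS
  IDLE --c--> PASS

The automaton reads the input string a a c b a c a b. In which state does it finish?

Trace: PASS -a-> FREE -a-> IDLE -c-> PASS -b-> IDLE -a-> IDLE -c-> PASS -a-> FREE -b-> IDLE

IDLE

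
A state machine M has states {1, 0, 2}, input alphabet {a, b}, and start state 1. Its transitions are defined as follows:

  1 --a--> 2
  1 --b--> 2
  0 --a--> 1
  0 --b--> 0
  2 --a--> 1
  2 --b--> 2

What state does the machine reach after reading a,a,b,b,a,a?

2

Trace: 1 -a-> 2 -a-> 1 -b-> 2 -b-> 2 -a-> 1 -a-> 2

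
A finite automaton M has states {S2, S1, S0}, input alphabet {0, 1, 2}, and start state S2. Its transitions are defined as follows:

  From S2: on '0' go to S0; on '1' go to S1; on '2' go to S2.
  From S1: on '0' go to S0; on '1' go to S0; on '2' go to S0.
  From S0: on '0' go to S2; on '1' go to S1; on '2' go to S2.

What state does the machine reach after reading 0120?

start at S2
read '0': S2 → S0
read '1': S0 → S1
read '2': S1 → S0
read '0': S0 → S2

S2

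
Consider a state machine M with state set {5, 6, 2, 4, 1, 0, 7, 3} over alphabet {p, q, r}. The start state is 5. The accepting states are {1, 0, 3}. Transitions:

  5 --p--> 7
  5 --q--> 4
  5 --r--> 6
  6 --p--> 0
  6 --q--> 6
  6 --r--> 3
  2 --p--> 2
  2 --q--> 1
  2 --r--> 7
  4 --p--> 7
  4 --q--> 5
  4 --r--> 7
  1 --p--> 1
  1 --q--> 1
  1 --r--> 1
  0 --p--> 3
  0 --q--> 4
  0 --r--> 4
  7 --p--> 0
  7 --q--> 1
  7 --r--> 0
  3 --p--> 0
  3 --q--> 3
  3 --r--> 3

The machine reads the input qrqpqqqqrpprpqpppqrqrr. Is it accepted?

Yes

Trace: 5 -q-> 4 -r-> 7 -q-> 1 -p-> 1 -q-> 1 -q-> 1 -q-> 1 -q-> 1 -r-> 1 -p-> 1 -p-> 1 -r-> 1 -p-> 1 -q-> 1 -p-> 1 -p-> 1 -p-> 1 -q-> 1 -r-> 1 -q-> 1 -r-> 1 -r-> 1
End state 1 is accepting.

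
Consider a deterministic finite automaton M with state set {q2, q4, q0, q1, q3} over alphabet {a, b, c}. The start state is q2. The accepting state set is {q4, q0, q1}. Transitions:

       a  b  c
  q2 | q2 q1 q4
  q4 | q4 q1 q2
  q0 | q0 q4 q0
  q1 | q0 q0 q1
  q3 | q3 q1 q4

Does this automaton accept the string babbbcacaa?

start at q2
read 'b': q2 → q1
read 'a': q1 → q0
read 'b': q0 → q4
read 'b': q4 → q1
read 'b': q1 → q0
read 'c': q0 → q0
read 'a': q0 → q0
read 'c': q0 → q0
read 'a': q0 → q0
read 'a': q0 → q0
End state q0 is accepting.

Yes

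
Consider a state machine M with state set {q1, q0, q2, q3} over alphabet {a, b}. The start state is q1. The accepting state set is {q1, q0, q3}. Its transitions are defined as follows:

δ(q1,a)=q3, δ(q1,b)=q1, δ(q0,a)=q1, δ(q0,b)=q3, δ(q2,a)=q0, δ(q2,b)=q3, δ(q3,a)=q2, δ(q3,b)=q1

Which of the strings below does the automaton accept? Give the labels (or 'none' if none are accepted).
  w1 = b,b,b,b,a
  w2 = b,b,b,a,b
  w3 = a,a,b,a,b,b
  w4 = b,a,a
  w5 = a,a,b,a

w1: q1 → q1 → q1 → q1 → q1 → q3  → end q3, accepted
w2: q1 → q1 → q1 → q1 → q3 → q1  → end q1, accepted
w3: q1 → q3 → q2 → q3 → q2 → q3 → q1  → end q1, accepted
w4: q1 → q1 → q3 → q2  → end q2, rejected
w5: q1 → q3 → q2 → q3 → q2  → end q2, rejected

w1, w2, w3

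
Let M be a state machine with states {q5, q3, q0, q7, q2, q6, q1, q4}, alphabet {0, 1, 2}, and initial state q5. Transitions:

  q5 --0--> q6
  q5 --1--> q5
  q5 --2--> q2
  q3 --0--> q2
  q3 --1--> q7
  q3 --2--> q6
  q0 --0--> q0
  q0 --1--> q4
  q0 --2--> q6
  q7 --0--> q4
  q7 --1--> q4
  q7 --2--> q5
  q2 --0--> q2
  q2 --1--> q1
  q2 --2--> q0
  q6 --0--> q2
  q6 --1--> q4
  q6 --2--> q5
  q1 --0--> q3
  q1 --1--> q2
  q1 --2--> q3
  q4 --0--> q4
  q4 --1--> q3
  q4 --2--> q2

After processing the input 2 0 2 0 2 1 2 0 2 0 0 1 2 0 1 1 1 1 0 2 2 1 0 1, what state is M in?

q3

start at q5
read '2': q5 → q2
read '0': q2 → q2
read '2': q2 → q0
read '0': q0 → q0
read '2': q0 → q6
read '1': q6 → q4
read '2': q4 → q2
read '0': q2 → q2
read '2': q2 → q0
read '0': q0 → q0
read '0': q0 → q0
read '1': q0 → q4
read '2': q4 → q2
read '0': q2 → q2
read '1': q2 → q1
read '1': q1 → q2
read '1': q2 → q1
read '1': q1 → q2
read '0': q2 → q2
read '2': q2 → q0
read '2': q0 → q6
read '1': q6 → q4
read '0': q4 → q4
read '1': q4 → q3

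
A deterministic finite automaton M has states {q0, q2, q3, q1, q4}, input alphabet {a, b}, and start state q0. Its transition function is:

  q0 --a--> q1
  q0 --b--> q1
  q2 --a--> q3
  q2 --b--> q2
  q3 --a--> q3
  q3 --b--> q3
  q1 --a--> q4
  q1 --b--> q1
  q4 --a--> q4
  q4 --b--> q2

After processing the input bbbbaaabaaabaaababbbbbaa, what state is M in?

q0 → q1 → q1 → q1 → q1 → q4 → q4 → q4 → q2 → q3 → q3 → q3 → q3 → q3 → q3 → q3 → q3 → q3 → q3 → q3 → q3 → q3 → q3 → q3 → q3

q3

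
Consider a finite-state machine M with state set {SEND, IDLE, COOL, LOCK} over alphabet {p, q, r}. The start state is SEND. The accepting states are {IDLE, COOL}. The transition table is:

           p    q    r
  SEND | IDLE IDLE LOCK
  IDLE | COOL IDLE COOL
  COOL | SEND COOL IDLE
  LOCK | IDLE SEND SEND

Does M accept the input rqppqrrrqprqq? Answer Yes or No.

SEND → LOCK → SEND → IDLE → COOL → COOL → IDLE → COOL → IDLE → IDLE → COOL → IDLE → IDLE → IDLE
End state IDLE is accepting.

Yes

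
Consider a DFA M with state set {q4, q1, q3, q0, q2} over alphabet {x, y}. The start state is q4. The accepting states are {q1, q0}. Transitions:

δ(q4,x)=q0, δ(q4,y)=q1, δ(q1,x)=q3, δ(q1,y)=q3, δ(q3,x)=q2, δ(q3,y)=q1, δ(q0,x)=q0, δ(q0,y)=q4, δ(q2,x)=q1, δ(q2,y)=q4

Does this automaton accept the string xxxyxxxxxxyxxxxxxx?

q4 → q0 → q0 → q0 → q4 → q0 → q0 → q0 → q0 → q0 → q0 → q4 → q0 → q0 → q0 → q0 → q0 → q0 → q0
End state q0 is accepting.

Yes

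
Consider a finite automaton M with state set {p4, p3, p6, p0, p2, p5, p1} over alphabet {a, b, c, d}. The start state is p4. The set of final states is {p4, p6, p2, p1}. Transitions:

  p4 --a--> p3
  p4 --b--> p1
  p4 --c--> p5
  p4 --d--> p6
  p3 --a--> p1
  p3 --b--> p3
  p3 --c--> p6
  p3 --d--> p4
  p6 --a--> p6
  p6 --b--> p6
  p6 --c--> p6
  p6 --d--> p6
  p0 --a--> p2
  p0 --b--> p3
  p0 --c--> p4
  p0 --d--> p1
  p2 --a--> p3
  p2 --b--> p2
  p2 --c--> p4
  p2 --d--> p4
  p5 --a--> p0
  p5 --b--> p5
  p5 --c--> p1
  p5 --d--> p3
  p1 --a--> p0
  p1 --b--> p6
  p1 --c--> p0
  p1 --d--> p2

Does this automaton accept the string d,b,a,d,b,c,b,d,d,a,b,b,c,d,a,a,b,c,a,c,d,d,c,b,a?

Yes

p4 → p6 → p6 → p6 → p6 → p6 → p6 → p6 → p6 → p6 → p6 → p6 → p6 → p6 → p6 → p6 → p6 → p6 → p6 → p6 → p6 → p6 → p6 → p6 → p6 → p6
End state p6 is accepting.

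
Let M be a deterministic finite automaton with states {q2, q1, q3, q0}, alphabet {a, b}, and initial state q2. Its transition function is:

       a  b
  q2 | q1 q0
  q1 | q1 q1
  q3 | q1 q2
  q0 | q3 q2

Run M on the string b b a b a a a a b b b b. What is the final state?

start at q2
read 'b': q2 → q0
read 'b': q0 → q2
read 'a': q2 → q1
read 'b': q1 → q1
read 'a': q1 → q1
read 'a': q1 → q1
read 'a': q1 → q1
read 'a': q1 → q1
read 'b': q1 → q1
read 'b': q1 → q1
read 'b': q1 → q1
read 'b': q1 → q1

q1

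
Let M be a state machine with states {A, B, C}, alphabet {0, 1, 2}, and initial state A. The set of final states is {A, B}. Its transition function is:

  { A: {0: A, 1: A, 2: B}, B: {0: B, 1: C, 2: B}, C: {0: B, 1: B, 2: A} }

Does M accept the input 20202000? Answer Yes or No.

A → B → B → B → B → B → B → B → B
End state B is accepting.

Yes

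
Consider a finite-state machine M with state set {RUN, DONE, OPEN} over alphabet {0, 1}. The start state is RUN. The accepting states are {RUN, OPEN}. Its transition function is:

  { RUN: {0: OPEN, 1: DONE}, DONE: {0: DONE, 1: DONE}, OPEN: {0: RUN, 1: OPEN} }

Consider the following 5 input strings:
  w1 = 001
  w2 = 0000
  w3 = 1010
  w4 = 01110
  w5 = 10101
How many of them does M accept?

2

w1: RUN → OPEN → RUN → DONE  → end DONE, rejected
w2: RUN → OPEN → RUN → OPEN → RUN  → end RUN, accepted
w3: RUN → DONE → DONE → DONE → DONE  → end DONE, rejected
w4: RUN → OPEN → OPEN → OPEN → OPEN → RUN  → end RUN, accepted
w5: RUN → DONE → DONE → DONE → DONE → DONE  → end DONE, rejected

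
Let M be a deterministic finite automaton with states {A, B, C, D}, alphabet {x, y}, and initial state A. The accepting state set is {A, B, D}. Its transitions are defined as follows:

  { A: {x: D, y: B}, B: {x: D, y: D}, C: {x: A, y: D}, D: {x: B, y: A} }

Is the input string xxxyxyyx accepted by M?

A → D → B → D → A → D → A → B → D
End state D is accepting.

Yes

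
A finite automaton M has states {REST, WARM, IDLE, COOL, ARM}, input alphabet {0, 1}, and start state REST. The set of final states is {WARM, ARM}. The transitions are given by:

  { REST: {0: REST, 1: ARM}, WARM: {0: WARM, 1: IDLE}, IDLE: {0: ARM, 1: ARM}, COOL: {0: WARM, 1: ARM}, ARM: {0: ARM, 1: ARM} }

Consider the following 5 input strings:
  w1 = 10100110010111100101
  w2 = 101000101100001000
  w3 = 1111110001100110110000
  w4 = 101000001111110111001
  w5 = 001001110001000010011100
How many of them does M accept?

5

w1: REST → ARM → ARM → ARM → ARM → ARM → ARM → ARM → ARM → ARM → ARM → ARM → ARM → ARM → ARM → ARM → ARM → ARM → ARM → ARM → ARM  → end ARM, accepted
w2: REST → ARM → ARM → ARM → ARM → ARM → ARM → ARM → ARM → ARM → ARM → ARM → ARM → ARM → ARM → ARM → ARM → ARM → ARM  → end ARM, accepted
w3: REST → ARM → ARM → ARM → ARM → ARM → ARM → ARM → ARM → ARM → ARM → ARM → ARM → ARM → ARM → ARM → ARM → ARM → ARM → ARM → ARM → ARM → ARM  → end ARM, accepted
w4: REST → ARM → ARM → ARM → ARM → ARM → ARM → ARM → ARM → ARM → ARM → ARM → ARM → ARM → ARM → ARM → ARM → ARM → ARM → ARM → ARM → ARM  → end ARM, accepted
w5: REST → REST → REST → ARM → ARM → ARM → ARM → ARM → ARM → ARM → ARM → ARM → ARM → ARM → ARM → ARM → ARM → ARM → ARM → ARM → ARM → ARM → ARM → ARM → ARM  → end ARM, accepted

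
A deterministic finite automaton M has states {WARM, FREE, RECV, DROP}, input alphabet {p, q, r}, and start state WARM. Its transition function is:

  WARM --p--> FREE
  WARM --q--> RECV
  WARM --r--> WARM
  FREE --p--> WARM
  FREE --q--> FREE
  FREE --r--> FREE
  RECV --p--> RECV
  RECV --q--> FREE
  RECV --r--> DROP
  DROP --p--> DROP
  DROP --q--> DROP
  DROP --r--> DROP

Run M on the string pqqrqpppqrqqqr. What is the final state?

WARM → FREE → FREE → FREE → FREE → FREE → WARM → FREE → WARM → RECV → DROP → DROP → DROP → DROP → DROP

DROP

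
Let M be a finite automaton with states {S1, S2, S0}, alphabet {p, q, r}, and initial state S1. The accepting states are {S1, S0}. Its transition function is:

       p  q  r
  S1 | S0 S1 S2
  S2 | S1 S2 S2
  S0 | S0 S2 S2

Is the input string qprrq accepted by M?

No

start at S1
read 'q': S1 → S1
read 'p': S1 → S0
read 'r': S0 → S2
read 'r': S2 → S2
read 'q': S2 → S2
End state S2 is not accepting.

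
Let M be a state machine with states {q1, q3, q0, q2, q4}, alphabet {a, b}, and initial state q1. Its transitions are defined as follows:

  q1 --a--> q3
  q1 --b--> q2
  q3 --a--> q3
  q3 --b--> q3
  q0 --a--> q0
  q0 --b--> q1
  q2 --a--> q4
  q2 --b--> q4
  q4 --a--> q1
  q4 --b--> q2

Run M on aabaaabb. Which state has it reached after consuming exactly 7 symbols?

q1 → q3 → q3 → q3 → q3 → q3 → q3 → q3
After 7 symbols: q3.

q3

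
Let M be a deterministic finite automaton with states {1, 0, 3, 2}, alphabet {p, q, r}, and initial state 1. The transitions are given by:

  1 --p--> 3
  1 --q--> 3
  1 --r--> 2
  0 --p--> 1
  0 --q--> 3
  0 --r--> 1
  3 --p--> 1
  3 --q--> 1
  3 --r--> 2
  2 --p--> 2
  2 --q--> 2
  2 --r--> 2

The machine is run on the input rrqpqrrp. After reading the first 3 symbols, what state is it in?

1 → 2 → 2 → 2
After 3 symbols: 2.

2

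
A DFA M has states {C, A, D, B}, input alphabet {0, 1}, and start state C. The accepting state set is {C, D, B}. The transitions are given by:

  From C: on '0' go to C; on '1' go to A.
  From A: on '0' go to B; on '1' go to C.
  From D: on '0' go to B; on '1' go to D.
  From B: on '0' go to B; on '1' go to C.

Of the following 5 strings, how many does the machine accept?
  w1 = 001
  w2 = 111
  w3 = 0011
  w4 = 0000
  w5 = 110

3

w1: C → C → C → A  → end A, rejected
w2: C → A → C → A  → end A, rejected
w3: C → C → C → A → C  → end C, accepted
w4: C → C → C → C → C  → end C, accepted
w5: C → A → C → C  → end C, accepted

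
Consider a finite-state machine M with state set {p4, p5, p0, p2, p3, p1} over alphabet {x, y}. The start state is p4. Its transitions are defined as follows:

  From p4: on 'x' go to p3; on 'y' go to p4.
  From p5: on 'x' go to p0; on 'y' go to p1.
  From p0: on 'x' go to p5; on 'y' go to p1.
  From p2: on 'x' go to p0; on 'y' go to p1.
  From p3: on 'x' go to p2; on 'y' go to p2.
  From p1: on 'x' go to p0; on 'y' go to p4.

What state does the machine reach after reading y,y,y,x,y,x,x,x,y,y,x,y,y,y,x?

p3

Trace: p4 -y-> p4 -y-> p4 -y-> p4 -x-> p3 -y-> p2 -x-> p0 -x-> p5 -x-> p0 -y-> p1 -y-> p4 -x-> p3 -y-> p2 -y-> p1 -y-> p4 -x-> p3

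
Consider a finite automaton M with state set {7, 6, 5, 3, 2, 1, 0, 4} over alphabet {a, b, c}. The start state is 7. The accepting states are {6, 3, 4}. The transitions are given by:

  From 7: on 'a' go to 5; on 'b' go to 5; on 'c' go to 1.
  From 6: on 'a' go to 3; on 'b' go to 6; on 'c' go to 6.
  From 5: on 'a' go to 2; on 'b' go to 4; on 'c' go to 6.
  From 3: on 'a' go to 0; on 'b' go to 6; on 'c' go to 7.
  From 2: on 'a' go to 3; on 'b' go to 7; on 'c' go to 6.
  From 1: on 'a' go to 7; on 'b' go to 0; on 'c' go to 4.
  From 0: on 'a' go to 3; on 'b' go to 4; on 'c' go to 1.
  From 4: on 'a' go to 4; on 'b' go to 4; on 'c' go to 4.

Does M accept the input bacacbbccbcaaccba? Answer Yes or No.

Yes

Trace: 7 -b-> 5 -a-> 2 -c-> 6 -a-> 3 -c-> 7 -b-> 5 -b-> 4 -c-> 4 -c-> 4 -b-> 4 -c-> 4 -a-> 4 -a-> 4 -c-> 4 -c-> 4 -b-> 4 -a-> 4
End state 4 is accepting.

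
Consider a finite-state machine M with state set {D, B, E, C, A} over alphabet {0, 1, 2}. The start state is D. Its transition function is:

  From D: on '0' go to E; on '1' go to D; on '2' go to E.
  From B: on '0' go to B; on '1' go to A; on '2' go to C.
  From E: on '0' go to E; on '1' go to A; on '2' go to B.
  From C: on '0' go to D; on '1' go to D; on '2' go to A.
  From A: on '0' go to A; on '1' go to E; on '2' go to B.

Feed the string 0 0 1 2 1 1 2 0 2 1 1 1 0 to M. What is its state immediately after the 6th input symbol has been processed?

Trace: D -0-> E -0-> E -1-> A -2-> B -1-> A -1-> E
After 6 symbols: E.

E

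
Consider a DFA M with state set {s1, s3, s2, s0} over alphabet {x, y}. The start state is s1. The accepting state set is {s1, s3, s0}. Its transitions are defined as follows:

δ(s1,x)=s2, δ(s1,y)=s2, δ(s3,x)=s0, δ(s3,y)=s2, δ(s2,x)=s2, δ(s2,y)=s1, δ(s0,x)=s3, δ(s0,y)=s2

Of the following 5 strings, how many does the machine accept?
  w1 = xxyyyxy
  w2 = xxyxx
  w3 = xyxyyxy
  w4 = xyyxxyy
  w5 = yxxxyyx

w1: s1 → s2 → s2 → s1 → s2 → s1 → s2 → s1  → end s1, accepted
w2: s1 → s2 → s2 → s1 → s2 → s2  → end s2, rejected
w3: s1 → s2 → s1 → s2 → s1 → s2 → s2 → s1  → end s1, accepted
w4: s1 → s2 → s1 → s2 → s2 → s2 → s1 → s2  → end s2, rejected
w5: s1 → s2 → s2 → s2 → s2 → s1 → s2 → s2  → end s2, rejected

2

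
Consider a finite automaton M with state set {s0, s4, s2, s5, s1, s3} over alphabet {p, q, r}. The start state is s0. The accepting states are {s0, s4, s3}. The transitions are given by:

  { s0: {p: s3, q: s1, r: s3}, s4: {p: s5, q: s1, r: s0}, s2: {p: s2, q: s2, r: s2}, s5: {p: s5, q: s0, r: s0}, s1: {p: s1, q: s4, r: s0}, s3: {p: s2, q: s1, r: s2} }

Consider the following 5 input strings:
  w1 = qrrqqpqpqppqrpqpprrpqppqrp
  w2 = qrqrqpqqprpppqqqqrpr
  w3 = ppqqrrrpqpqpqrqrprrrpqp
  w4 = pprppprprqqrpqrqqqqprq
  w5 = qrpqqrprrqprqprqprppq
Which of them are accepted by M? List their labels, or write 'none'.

none

w1: Trace: s0 -q-> s1 -r-> s0 -r-> s3 -q-> s1 -q-> s4 -p-> s5 -q-> s0 -p-> s3 -q-> s1 -p-> s1 -p-> s1 -q-> s4 -r-> s0 -p-> s3 -q-> s1 -p-> s1 -p-> s1 -r-> s0 -r-> s3 -p-> s2 -q-> s2 -p-> s2 -p-> s2 -q-> s2 -r-> s2 -p-> s2  → end s2, rejected
w2: Trace: s0 -q-> s1 -r-> s0 -q-> s1 -r-> s0 -q-> s1 -p-> s1 -q-> s4 -q-> s1 -p-> s1 -r-> s0 -p-> s3 -p-> s2 -p-> s2 -q-> s2 -q-> s2 -q-> s2 -q-> s2 -r-> s2 -p-> s2 -r-> s2  → end s2, rejected
w3: Trace: s0 -p-> s3 -p-> s2 -q-> s2 -q-> s2 -r-> s2 -r-> s2 -r-> s2 -p-> s2 -q-> s2 -p-> s2 -q-> s2 -p-> s2 -q-> s2 -r-> s2 -q-> s2 -r-> s2 -p-> s2 -r-> s2 -r-> s2 -r-> s2 -p-> s2 -q-> s2 -p-> s2  → end s2, rejected
w4: Trace: s0 -p-> s3 -p-> s2 -r-> s2 -p-> s2 -p-> s2 -p-> s2 -r-> s2 -p-> s2 -r-> s2 -q-> s2 -q-> s2 -r-> s2 -p-> s2 -q-> s2 -r-> s2 -q-> s2 -q-> s2 -q-> s2 -q-> s2 -p-> s2 -r-> s2 -q-> s2  → end s2, rejected
w5: Trace: s0 -q-> s1 -r-> s0 -p-> s3 -q-> s1 -q-> s4 -r-> s0 -p-> s3 -r-> s2 -r-> s2 -q-> s2 -p-> s2 -r-> s2 -q-> s2 -p-> s2 -r-> s2 -q-> s2 -p-> s2 -r-> s2 -p-> s2 -p-> s2 -q-> s2  → end s2, rejected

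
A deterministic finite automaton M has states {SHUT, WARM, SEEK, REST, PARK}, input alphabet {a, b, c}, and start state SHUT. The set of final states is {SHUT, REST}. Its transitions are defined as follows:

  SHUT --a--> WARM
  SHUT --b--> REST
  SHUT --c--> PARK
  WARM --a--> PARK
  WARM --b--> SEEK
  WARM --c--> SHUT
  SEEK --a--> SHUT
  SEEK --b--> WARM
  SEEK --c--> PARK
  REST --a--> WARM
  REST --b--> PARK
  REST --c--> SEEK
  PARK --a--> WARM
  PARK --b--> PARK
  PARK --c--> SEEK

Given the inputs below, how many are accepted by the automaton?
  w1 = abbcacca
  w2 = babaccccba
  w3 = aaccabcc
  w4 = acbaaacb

1

w1: SHUT → WARM → SEEK → WARM → SHUT → WARM → SHUT → PARK → WARM  → end WARM, rejected
w2: SHUT → REST → WARM → SEEK → SHUT → PARK → SEEK → PARK → SEEK → WARM → PARK  → end PARK, rejected
w3: SHUT → WARM → PARK → SEEK → PARK → WARM → SEEK → PARK → SEEK  → end SEEK, rejected
w4: SHUT → WARM → SHUT → REST → WARM → PARK → WARM → SHUT → REST  → end REST, accepted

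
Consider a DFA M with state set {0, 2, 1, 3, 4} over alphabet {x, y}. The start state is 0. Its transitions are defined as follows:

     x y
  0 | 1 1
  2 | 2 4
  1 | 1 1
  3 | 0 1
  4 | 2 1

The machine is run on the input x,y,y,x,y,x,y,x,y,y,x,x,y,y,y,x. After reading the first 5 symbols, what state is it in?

1

0 → 1 → 1 → 1 → 1 → 1
After 5 symbols: 1.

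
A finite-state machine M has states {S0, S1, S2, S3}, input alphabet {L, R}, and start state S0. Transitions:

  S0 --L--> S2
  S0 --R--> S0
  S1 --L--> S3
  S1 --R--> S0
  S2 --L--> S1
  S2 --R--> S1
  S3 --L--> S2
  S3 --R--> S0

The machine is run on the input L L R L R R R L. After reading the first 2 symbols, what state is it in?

S1

S0 → S2 → S1
After 2 symbols: S1.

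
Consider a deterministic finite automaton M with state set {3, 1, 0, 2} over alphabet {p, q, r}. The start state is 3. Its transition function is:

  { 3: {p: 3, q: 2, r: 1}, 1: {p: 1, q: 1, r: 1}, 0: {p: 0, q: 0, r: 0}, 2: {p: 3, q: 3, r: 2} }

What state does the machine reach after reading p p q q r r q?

1

Trace: 3 -p-> 3 -p-> 3 -q-> 2 -q-> 3 -r-> 1 -r-> 1 -q-> 1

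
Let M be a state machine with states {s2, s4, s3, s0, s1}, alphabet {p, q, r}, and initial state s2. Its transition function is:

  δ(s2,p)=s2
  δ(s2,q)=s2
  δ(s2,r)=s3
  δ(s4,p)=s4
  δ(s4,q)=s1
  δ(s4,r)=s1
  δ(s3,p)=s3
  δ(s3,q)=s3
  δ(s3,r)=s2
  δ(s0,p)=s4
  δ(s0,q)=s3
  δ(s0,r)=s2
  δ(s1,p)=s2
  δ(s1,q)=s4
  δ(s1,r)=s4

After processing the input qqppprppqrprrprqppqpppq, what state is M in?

s3

Trace: s2 -q-> s2 -q-> s2 -p-> s2 -p-> s2 -p-> s2 -r-> s3 -p-> s3 -p-> s3 -q-> s3 -r-> s2 -p-> s2 -r-> s3 -r-> s2 -p-> s2 -r-> s3 -q-> s3 -p-> s3 -p-> s3 -q-> s3 -p-> s3 -p-> s3 -p-> s3 -q-> s3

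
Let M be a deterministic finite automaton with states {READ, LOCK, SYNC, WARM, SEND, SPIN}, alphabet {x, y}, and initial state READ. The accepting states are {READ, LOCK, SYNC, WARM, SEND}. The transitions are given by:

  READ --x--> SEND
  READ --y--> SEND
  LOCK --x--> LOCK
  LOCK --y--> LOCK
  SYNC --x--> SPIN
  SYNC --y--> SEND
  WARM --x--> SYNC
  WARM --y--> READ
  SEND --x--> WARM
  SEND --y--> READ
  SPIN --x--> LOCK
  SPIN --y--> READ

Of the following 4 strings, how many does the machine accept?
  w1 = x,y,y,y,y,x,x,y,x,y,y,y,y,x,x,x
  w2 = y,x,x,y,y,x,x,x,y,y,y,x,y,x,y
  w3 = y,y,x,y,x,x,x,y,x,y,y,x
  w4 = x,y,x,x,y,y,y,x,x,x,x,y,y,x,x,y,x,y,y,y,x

3

w1:
  start at READ
  read 'x': READ → SEND
  read 'y': SEND → READ
  read 'y': READ → SEND
  read 'y': SEND → READ
  read 'y': READ → SEND
  read 'x': SEND → WARM
  read 'x': WARM → SYNC
  read 'y': SYNC → SEND
  read 'x': SEND → WARM
  read 'y': WARM → READ
  read 'y': READ → SEND
  read 'y': SEND → READ
  read 'y': READ → SEND
  read 'x': SEND → WARM
  read 'x': WARM → SYNC
  read 'x': SYNC → SPIN
  end SPIN, rejected
w2:
  start at READ
  read 'y': READ → SEND
  read 'x': SEND → WARM
  read 'x': WARM → SYNC
  read 'y': SYNC → SEND
  read 'y': SEND → READ
  read 'x': READ → SEND
  read 'x': SEND → WARM
  read 'x': WARM → SYNC
  read 'y': SYNC → SEND
  read 'y': SEND → READ
  read 'y': READ → SEND
  read 'x': SEND → WARM
  read 'y': WARM → READ
  read 'x': READ → SEND
  read 'y': SEND → READ
  end READ, accepted
w3:
  start at READ
  read 'y': READ → SEND
  read 'y': SEND → READ
  read 'x': READ → SEND
  read 'y': SEND → READ
  read 'x': READ → SEND
  read 'x': SEND → WARM
  read 'x': WARM → SYNC
  read 'y': SYNC → SEND
  read 'x': SEND → WARM
  read 'y': WARM → READ
  read 'y': READ → SEND
  read 'x': SEND → WARM
  end WARM, accepted
w4:
  start at READ
  read 'x': READ → SEND
  read 'y': SEND → READ
  read 'x': READ → SEND
  read 'x': SEND → WARM
  read 'y': WARM → READ
  read 'y': READ → SEND
  read 'y': SEND → READ
  read 'x': READ → SEND
  read 'x': SEND → WARM
  read 'x': WARM → SYNC
  read 'x': SYNC → SPIN
  read 'y': SPIN → READ
  read 'y': READ → SEND
  read 'x': SEND → WARM
  read 'x': WARM → SYNC
  read 'y': SYNC → SEND
  read 'x': SEND → WARM
  read 'y': WARM → READ
  read 'y': READ → SEND
  read 'y': SEND → READ
  read 'x': READ → SEND
  end SEND, accepted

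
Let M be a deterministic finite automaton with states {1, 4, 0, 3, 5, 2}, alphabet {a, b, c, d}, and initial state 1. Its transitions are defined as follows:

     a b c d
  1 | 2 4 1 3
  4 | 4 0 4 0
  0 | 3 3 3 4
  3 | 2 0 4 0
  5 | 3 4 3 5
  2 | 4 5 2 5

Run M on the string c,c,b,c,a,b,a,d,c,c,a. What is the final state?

start at 1
read 'c': 1 → 1
read 'c': 1 → 1
read 'b': 1 → 4
read 'c': 4 → 4
read 'a': 4 → 4
read 'b': 4 → 0
read 'a': 0 → 3
read 'd': 3 → 0
read 'c': 0 → 3
read 'c': 3 → 4
read 'a': 4 → 4

4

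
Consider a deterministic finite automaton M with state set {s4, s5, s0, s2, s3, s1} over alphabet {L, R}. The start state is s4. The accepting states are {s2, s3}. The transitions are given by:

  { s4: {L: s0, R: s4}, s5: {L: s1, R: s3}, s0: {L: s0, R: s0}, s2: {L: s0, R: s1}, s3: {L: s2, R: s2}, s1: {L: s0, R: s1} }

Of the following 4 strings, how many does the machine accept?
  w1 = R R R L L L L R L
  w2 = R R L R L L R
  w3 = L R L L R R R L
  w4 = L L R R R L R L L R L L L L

0

w1: s4 → s4 → s4 → s4 → s0 → s0 → s0 → s0 → s0 → s0  → end s0, rejected
w2: s4 → s4 → s4 → s0 → s0 → s0 → s0 → s0  → end s0, rejected
w3: s4 → s0 → s0 → s0 → s0 → s0 → s0 → s0 → s0  → end s0, rejected
w4: s4 → s0 → s0 → s0 → s0 → s0 → s0 → s0 → s0 → s0 → s0 → s0 → s0 → s0 → s0  → end s0, rejected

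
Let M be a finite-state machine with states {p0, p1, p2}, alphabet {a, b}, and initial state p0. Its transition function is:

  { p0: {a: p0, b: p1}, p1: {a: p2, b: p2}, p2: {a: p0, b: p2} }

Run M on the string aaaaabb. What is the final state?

p0 → p0 → p0 → p0 → p0 → p0 → p1 → p2

p2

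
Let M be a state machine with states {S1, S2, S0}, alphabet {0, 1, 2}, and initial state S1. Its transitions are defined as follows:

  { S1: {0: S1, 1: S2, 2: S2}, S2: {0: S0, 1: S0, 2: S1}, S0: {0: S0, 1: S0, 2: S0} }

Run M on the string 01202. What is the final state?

S2

Trace: S1 -0-> S1 -1-> S2 -2-> S1 -0-> S1 -2-> S2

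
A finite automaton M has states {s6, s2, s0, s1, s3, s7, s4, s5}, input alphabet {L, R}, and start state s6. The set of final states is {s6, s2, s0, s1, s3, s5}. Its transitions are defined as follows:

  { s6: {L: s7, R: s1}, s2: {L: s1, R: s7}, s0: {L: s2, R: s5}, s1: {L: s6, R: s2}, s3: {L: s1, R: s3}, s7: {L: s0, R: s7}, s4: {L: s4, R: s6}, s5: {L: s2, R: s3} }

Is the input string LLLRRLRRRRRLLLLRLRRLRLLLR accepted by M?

Yes

start at s6
read 'L': s6 → s7
read 'L': s7 → s0
read 'L': s0 → s2
read 'R': s2 → s7
read 'R': s7 → s7
read 'L': s7 → s0
read 'R': s0 → s5
read 'R': s5 → s3
read 'R': s3 → s3
read 'R': s3 → s3
read 'R': s3 → s3
read 'L': s3 → s1
read 'L': s1 → s6
read 'L': s6 → s7
read 'L': s7 → s0
read 'R': s0 → s5
read 'L': s5 → s2
read 'R': s2 → s7
read 'R': s7 → s7
read 'L': s7 → s0
read 'R': s0 → s5
read 'L': s5 → s2
read 'L': s2 → s1
read 'L': s1 → s6
read 'R': s6 → s1
End state s1 is accepting.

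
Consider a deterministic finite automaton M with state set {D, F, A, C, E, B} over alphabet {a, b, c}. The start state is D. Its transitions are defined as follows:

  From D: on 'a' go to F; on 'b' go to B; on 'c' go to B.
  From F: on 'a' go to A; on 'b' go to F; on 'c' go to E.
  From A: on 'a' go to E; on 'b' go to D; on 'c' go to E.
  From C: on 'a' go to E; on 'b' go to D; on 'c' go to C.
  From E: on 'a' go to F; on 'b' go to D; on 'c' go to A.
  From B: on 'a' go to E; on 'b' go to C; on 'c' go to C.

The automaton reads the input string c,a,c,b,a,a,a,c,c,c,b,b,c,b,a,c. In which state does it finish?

E

start at D
read 'c': D → B
read 'a': B → E
read 'c': E → A
read 'b': A → D
read 'a': D → F
read 'a': F → A
read 'a': A → E
read 'c': E → A
read 'c': A → E
read 'c': E → A
read 'b': A → D
read 'b': D → B
read 'c': B → C
read 'b': C → D
read 'a': D → F
read 'c': F → E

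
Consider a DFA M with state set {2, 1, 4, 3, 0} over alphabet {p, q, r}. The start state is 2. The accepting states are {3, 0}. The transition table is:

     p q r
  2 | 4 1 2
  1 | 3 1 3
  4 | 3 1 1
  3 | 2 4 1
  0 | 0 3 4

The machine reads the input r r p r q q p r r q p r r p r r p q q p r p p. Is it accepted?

2 → 2 → 2 → 4 → 1 → 1 → 1 → 3 → 1 → 3 → 4 → 3 → 1 → 3 → 2 → 2 → 2 → 4 → 1 → 1 → 3 → 1 → 3 → 2
End state 2 is not accepting.

No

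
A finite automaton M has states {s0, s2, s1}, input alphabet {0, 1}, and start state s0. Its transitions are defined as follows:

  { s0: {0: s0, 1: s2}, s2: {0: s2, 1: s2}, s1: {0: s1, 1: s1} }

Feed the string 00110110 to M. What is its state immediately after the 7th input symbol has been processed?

s2

Trace: s0 -0-> s0 -0-> s0 -1-> s2 -1-> s2 -0-> s2 -1-> s2 -1-> s2
After 7 symbols: s2.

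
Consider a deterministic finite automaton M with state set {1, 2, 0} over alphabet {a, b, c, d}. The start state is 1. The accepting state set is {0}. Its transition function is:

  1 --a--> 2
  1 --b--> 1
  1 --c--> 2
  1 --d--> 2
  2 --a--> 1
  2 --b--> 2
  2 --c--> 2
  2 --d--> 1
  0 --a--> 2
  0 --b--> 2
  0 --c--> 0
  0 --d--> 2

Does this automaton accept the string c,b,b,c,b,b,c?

Trace: 1 -c-> 2 -b-> 2 -b-> 2 -c-> 2 -b-> 2 -b-> 2 -c-> 2
End state 2 is not accepting.

No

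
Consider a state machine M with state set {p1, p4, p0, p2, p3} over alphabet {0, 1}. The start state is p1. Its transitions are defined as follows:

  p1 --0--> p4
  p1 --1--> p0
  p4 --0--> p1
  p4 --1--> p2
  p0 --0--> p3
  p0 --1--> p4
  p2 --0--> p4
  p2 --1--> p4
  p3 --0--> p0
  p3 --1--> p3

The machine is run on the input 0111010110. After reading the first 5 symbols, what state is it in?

p4

p1 → p4 → p2 → p4 → p2 → p4
After 5 symbols: p4.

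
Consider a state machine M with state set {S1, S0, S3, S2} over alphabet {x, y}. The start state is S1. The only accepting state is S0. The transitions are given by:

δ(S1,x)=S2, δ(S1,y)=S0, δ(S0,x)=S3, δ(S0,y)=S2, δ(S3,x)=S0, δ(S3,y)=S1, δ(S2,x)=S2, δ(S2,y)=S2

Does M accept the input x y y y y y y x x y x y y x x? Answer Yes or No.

No

start at S1
read 'x': S1 → S2
read 'y': S2 → S2
read 'y': S2 → S2
read 'y': S2 → S2
read 'y': S2 → S2
read 'y': S2 → S2
read 'y': S2 → S2
read 'x': S2 → S2
read 'x': S2 → S2
read 'y': S2 → S2
read 'x': S2 → S2
read 'y': S2 → S2
read 'y': S2 → S2
read 'x': S2 → S2
read 'x': S2 → S2
End state S2 is not accepting.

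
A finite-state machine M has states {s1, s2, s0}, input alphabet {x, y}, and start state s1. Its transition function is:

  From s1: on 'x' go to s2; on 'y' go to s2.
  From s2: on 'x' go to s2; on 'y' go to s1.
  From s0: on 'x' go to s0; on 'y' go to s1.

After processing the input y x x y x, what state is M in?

s1 → s2 → s2 → s2 → s1 → s2

s2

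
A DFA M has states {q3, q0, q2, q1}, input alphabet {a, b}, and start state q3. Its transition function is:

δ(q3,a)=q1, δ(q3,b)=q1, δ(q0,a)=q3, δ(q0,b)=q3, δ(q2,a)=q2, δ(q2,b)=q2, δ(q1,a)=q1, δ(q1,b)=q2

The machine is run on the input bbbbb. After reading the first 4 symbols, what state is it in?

start at q3
read 'b': q3 → q1
read 'b': q1 → q2
read 'b': q2 → q2
read 'b': q2 → q2
After 4 symbols: q2.

q2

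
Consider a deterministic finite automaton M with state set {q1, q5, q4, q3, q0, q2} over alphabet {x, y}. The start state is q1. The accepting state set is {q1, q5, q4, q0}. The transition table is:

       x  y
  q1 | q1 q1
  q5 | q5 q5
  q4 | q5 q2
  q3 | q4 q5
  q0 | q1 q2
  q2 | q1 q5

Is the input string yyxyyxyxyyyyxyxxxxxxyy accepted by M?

Yes

start at q1
read 'y': q1 → q1
read 'y': q1 → q1
read 'x': q1 → q1
read 'y': q1 → q1
read 'y': q1 → q1
read 'x': q1 → q1
read 'y': q1 → q1
read 'x': q1 → q1
read 'y': q1 → q1
read 'y': q1 → q1
read 'y': q1 → q1
read 'y': q1 → q1
read 'x': q1 → q1
read 'y': q1 → q1
read 'x': q1 → q1
read 'x': q1 → q1
read 'x': q1 → q1
read 'x': q1 → q1
read 'x': q1 → q1
read 'x': q1 → q1
read 'y': q1 → q1
read 'y': q1 → q1
End state q1 is accepting.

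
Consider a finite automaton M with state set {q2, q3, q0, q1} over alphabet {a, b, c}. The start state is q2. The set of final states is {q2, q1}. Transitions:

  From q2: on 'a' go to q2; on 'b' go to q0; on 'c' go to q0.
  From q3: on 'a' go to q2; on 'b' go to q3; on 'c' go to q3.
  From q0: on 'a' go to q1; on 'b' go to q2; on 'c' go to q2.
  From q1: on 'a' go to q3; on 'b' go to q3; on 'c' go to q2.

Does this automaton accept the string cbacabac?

No

start at q2
read 'c': q2 → q0
read 'b': q0 → q2
read 'a': q2 → q2
read 'c': q2 → q0
read 'a': q0 → q1
read 'b': q1 → q3
read 'a': q3 → q2
read 'c': q2 → q0
End state q0 is not accepting.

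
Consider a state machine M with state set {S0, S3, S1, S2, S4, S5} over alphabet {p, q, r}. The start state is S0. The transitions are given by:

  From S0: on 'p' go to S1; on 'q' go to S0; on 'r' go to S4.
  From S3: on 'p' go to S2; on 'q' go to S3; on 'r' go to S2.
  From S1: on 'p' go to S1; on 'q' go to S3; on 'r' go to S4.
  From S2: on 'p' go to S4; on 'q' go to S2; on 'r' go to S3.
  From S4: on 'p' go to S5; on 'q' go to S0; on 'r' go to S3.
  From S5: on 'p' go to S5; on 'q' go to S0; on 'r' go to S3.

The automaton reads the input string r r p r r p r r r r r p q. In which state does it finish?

start at S0
read 'r': S0 → S4
read 'r': S4 → S3
read 'p': S3 → S2
read 'r': S2 → S3
read 'r': S3 → S2
read 'p': S2 → S4
read 'r': S4 → S3
read 'r': S3 → S2
read 'r': S2 → S3
read 'r': S3 → S2
read 'r': S2 → S3
read 'p': S3 → S2
read 'q': S2 → S2

S2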